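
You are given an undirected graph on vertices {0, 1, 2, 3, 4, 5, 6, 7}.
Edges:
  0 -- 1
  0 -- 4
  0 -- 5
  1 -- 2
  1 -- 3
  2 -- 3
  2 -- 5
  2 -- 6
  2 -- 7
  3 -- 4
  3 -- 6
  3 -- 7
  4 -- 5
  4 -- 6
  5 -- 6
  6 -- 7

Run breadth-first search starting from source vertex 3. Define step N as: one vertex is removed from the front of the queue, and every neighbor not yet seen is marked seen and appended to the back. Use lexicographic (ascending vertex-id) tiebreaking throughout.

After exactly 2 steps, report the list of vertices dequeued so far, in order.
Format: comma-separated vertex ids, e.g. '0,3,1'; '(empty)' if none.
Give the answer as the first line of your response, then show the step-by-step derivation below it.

3,1

step 1: dequeue 3; queue=[1,2,4,6,7]; order=3
step 2: dequeue 1; queue=[2,4,6,7,0]; order=3,1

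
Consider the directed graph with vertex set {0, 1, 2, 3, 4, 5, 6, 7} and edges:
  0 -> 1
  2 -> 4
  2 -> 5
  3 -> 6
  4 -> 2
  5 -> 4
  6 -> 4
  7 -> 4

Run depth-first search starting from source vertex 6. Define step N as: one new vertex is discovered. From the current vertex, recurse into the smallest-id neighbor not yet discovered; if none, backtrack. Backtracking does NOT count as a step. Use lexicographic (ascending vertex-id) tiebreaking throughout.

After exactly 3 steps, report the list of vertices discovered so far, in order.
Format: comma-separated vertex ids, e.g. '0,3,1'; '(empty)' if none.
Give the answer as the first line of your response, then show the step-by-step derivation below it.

6,4,2

step 1: discover 6; path=6; order=6
step 2: discover 4; path=6>4; order=6,4
step 3: discover 2; path=6>4>2; order=6,4,2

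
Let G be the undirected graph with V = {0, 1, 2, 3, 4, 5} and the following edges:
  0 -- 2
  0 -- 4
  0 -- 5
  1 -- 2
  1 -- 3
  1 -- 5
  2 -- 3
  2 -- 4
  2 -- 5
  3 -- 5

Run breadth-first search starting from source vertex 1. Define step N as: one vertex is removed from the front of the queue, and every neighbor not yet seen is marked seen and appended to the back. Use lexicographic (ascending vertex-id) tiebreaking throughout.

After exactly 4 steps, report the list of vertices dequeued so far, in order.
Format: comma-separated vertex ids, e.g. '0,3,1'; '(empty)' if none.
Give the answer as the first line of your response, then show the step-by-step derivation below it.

1,2,3,5

step 1: dequeue 1; queue=[2,3,5]; order=1
step 2: dequeue 2; queue=[3,5,0,4]; order=1,2
step 3: dequeue 3; queue=[5,0,4]; order=1,2,3
step 4: dequeue 5; queue=[0,4]; order=1,2,3,5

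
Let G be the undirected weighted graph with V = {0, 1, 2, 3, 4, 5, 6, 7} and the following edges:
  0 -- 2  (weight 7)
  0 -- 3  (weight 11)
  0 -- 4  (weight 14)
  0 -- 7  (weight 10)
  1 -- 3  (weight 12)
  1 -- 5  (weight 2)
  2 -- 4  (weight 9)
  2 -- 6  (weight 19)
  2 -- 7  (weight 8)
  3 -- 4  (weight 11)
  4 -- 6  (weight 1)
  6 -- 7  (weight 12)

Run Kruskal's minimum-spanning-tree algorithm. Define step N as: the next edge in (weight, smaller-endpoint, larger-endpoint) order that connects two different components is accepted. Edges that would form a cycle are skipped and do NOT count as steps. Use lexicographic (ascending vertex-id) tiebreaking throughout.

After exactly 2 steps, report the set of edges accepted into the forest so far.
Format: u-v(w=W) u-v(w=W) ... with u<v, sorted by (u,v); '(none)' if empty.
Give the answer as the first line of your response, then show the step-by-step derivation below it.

1-5(w=2) 4-6(w=1)

step 1: add edge 4-6 (w=1); MST = {4-6(w=1)}
step 2: add edge 1-5 (w=2); MST = {1-5(w=2) 4-6(w=1)}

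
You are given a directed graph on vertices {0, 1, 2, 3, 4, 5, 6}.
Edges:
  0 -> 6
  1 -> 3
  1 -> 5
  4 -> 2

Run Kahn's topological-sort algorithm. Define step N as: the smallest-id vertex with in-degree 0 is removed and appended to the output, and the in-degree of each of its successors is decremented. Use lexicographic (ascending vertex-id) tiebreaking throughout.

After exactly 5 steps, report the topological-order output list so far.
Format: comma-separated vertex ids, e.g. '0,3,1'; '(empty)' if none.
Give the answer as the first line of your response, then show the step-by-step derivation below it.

0,1,3,4,2

step 1: output 0; order=[0]; indeg=(0,0,1,1,0,1,0)
step 2: output 1; order=[0,1]; indeg=(0,0,1,0,0,0,0)
step 3: output 3; order=[0,1,3]; indeg=(0,0,1,0,0,0,0)
step 4: output 4; order=[0,1,3,4]; indeg=(0,0,0,0,0,0,0)
step 5: output 2; order=[0,1,3,4,2]; indeg=(0,0,0,0,0,0,0)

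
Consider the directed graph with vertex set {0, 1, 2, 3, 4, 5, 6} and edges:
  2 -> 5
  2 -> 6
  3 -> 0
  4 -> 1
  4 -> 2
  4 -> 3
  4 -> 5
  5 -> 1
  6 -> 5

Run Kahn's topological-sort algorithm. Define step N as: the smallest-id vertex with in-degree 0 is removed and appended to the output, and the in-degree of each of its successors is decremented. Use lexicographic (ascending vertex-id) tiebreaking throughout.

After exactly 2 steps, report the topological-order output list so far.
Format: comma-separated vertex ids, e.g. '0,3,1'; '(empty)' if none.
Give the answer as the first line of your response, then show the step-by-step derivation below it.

4,2

step 1: output 4; order=[4]; indeg=(1,1,0,0,0,2,1)
step 2: output 2; order=[4,2]; indeg=(1,1,0,0,0,1,0)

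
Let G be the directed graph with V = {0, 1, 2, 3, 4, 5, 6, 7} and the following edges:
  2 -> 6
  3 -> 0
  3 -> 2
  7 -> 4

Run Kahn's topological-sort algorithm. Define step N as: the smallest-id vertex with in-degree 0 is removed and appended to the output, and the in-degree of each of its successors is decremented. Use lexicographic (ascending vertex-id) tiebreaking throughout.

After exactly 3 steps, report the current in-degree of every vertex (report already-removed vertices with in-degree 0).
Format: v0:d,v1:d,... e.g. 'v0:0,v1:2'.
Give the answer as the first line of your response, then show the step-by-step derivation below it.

v0:0,v1:0,v2:0,v3:0,v4:1,v5:0,v6:1,v7:0

step 1: output 1; order=[1]; indeg=(1,0,1,0,1,0,1,0)
step 2: output 3; order=[1,3]; indeg=(0,0,0,0,1,0,1,0)
step 3: output 0; order=[1,3,0]; indeg=(0,0,0,0,1,0,1,0)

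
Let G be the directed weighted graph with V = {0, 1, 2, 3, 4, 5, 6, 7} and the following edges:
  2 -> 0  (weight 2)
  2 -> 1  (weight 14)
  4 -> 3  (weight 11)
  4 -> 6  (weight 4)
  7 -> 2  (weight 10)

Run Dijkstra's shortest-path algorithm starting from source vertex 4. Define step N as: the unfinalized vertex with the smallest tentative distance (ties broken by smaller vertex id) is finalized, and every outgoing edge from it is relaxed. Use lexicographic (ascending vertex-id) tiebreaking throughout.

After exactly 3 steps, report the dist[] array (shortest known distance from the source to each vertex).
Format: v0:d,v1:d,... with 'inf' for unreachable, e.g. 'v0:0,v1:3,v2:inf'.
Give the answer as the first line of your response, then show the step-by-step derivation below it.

v0:inf,v1:inf,v2:inf,v3:11,v4:0,v5:inf,v6:4,v7:inf

step 1: dist = v0:inf,v1:inf,v2:inf,v3:11,v4:0,v5:inf,v6:4,v7:inf
step 2: dist = v0:inf,v1:inf,v2:inf,v3:11,v4:0,v5:inf,v6:4,v7:inf
step 3: dist = v0:inf,v1:inf,v2:inf,v3:11,v4:0,v5:inf,v6:4,v7:inf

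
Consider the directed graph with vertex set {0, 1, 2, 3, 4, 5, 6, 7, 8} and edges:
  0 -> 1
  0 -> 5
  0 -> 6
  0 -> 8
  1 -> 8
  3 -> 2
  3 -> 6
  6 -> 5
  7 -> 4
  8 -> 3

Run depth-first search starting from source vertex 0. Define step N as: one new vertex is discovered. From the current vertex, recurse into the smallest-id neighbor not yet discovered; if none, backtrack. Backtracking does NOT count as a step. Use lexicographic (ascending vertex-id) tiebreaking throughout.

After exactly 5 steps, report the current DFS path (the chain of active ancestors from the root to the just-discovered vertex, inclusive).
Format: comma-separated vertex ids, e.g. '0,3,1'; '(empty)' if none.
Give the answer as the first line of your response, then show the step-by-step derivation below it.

0,1,8,3,2

step 1: discover 0; path=0; order=0
step 2: discover 1; path=0>1; order=0,1
step 3: discover 8; path=0>1>8; order=0,1,8
step 4: discover 3; path=0>1>8>3; order=0,1,8,3
step 5: discover 2; path=0>1>8>3>2; order=0,1,8,3,2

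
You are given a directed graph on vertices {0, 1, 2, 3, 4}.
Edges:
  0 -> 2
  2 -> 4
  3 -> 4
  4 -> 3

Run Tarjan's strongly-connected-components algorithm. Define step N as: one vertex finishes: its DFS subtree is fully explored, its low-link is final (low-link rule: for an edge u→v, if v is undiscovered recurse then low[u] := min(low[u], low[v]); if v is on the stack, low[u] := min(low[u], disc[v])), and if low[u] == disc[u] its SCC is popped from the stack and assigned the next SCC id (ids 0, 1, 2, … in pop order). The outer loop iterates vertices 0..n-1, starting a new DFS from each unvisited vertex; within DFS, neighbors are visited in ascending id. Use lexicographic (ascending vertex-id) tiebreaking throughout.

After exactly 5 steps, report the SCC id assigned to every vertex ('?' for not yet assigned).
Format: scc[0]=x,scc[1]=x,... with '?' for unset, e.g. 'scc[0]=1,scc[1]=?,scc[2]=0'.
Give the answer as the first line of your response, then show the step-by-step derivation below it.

scc[0]=2,scc[1]=3,scc[2]=1,scc[3]=0,scc[4]=0

step 1: low=(low[0]=0,low[1]=?,low[2]=1,low[3]=2,low[4]=2); scc=(scc[0]=?,scc[1]=?,scc[2]=?,scc[3]=?,scc[4]=?)
step 2: low=(low[0]=0,low[1]=?,low[2]=1,low[3]=2,low[4]=2); scc=(scc[0]=?,scc[1]=?,scc[2]=?,scc[3]=0,scc[4]=0)
step 3: low=(low[0]=0,low[1]=?,low[2]=1,low[3]=2,low[4]=2); scc=(scc[0]=?,scc[1]=?,scc[2]=1,scc[3]=0,scc[4]=0)
step 4: low=(low[0]=0,low[1]=?,low[2]=1,low[3]=2,low[4]=2); scc=(scc[0]=2,scc[1]=?,scc[2]=1,scc[3]=0,scc[4]=0)
step 5: low=(low[0]=0,low[1]=4,low[2]=1,low[3]=2,low[4]=2); scc=(scc[0]=2,scc[1]=3,scc[2]=1,scc[3]=0,scc[4]=0)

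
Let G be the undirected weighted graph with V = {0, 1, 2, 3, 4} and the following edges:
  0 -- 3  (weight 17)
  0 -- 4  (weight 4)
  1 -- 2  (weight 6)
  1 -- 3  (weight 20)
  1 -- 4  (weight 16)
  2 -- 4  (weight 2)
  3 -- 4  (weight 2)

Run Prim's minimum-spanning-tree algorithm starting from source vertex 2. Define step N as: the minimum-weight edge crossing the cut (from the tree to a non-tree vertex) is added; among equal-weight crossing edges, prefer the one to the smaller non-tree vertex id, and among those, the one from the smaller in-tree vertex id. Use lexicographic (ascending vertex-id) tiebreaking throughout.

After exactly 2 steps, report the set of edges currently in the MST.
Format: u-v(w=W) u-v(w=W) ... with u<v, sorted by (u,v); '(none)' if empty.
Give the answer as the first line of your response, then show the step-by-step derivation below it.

2-4(w=2) 3-4(w=2)

step 1: add edge 2-4 (w=2); MST = {2-4(w=2)}
step 2: add edge 3-4 (w=2); MST = {2-4(w=2) 3-4(w=2)}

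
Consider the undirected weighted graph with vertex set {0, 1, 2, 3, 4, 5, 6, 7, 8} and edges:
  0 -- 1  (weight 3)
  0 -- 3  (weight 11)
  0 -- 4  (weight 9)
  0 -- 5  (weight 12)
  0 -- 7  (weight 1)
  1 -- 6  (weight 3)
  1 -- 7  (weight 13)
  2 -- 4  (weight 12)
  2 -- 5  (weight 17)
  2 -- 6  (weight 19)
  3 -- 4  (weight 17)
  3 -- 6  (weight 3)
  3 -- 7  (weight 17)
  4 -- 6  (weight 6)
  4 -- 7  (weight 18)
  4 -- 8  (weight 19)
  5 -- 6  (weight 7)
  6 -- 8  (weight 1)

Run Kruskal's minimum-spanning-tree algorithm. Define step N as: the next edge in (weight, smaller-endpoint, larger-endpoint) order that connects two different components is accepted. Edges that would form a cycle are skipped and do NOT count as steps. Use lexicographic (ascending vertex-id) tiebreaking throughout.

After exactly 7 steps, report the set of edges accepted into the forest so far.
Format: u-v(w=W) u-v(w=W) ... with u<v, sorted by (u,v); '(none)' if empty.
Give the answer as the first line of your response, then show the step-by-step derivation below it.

0-1(w=3) 0-7(w=1) 1-6(w=3) 3-6(w=3) 4-6(w=6) 5-6(w=7) 6-8(w=1)

step 1: add edge 0-7 (w=1); MST = {0-7(w=1)}
step 2: add edge 6-8 (w=1); MST = {0-7(w=1) 6-8(w=1)}
step 3: add edge 0-1 (w=3); MST = {0-1(w=3) 0-7(w=1) 6-8(w=1)}
step 4: add edge 1-6 (w=3); MST = {0-1(w=3) 0-7(w=1) 1-6(w=3) 6-8(w=1)}
step 5: add edge 3-6 (w=3); MST = {0-1(w=3) 0-7(w=1) 1-6(w=3) 3-6(w=3) 6-8(w=1)}
step 6: add edge 4-6 (w=6); MST = {0-1(w=3) 0-7(w=1) 1-6(w=3) 3-6(w=3) 4-6(w=6) 6-8(w=1)}
step 7: add edge 5-6 (w=7); MST = {0-1(w=3) 0-7(w=1) 1-6(w=3) 3-6(w=3) 4-6(w=6) 5-6(w=7) 6-8(w=1)}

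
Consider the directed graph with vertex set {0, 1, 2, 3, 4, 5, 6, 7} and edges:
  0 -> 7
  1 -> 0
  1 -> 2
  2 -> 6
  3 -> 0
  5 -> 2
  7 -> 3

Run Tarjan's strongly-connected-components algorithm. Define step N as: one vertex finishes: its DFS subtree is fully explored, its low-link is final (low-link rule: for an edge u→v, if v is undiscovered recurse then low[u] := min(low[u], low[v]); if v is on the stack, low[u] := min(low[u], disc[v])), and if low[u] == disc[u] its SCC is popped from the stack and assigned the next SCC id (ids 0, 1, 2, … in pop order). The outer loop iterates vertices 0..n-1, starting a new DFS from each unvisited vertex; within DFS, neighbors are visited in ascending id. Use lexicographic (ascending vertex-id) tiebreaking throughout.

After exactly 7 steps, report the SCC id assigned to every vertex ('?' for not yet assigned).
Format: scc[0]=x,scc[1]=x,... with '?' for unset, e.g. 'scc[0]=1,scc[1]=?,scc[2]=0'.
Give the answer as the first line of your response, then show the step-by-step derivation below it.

scc[0]=0,scc[1]=3,scc[2]=2,scc[3]=0,scc[4]=4,scc[5]=?,scc[6]=1,scc[7]=0

step 1: low=(low[0]=0,low[1]=?,low[2]=?,low[3]=0,low[4]=?,low[5]=?,low[6]=?,low[7]=1); scc=(scc[0]=?,scc[1]=?,scc[2]=?,scc[3]=?,scc[4]=?,scc[5]=?,scc[6]=?,scc[7]=?)
step 2: low=(low[0]=0,low[1]=?,low[2]=?,low[3]=0,low[4]=?,low[5]=?,low[6]=?,low[7]=0); scc=(scc[0]=?,scc[1]=?,scc[2]=?,scc[3]=?,scc[4]=?,scc[5]=?,scc[6]=?,scc[7]=?)
step 3: low=(low[0]=0,low[1]=?,low[2]=?,low[3]=0,low[4]=?,low[5]=?,low[6]=?,low[7]=0); scc=(scc[0]=0,scc[1]=?,scc[2]=?,scc[3]=0,scc[4]=?,scc[5]=?,scc[6]=?,scc[7]=0)
step 4: low=(low[0]=0,low[1]=3,low[2]=4,low[3]=0,low[4]=?,low[5]=?,low[6]=5,low[7]=0); scc=(scc[0]=0,scc[1]=?,scc[2]=?,scc[3]=0,scc[4]=?,scc[5]=?,scc[6]=1,scc[7]=0)
step 5: low=(low[0]=0,low[1]=3,low[2]=4,low[3]=0,low[4]=?,low[5]=?,low[6]=5,low[7]=0); scc=(scc[0]=0,scc[1]=?,scc[2]=2,scc[3]=0,scc[4]=?,scc[5]=?,scc[6]=1,scc[7]=0)
step 6: low=(low[0]=0,low[1]=3,low[2]=4,low[3]=0,low[4]=?,low[5]=?,low[6]=5,low[7]=0); scc=(scc[0]=0,scc[1]=3,scc[2]=2,scc[3]=0,scc[4]=?,scc[5]=?,scc[6]=1,scc[7]=0)
step 7: low=(low[0]=0,low[1]=3,low[2]=4,low[3]=0,low[4]=6,low[5]=?,low[6]=5,low[7]=0); scc=(scc[0]=0,scc[1]=3,scc[2]=2,scc[3]=0,scc[4]=4,scc[5]=?,scc[6]=1,scc[7]=0)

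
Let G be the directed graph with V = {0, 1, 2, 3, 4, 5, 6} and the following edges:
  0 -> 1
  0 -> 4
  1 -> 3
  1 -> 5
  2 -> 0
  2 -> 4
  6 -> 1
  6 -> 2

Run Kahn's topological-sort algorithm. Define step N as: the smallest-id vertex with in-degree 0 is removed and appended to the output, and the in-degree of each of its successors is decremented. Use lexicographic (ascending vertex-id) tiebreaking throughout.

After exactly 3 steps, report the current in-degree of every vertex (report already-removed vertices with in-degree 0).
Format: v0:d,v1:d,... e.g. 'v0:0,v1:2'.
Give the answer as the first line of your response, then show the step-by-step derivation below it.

v0:0,v1:0,v2:0,v3:1,v4:0,v5:1,v6:0

step 1: output 6; order=[6]; indeg=(1,1,0,1,2,1,0)
step 2: output 2; order=[6,2]; indeg=(0,1,0,1,1,1,0)
step 3: output 0; order=[6,2,0]; indeg=(0,0,0,1,0,1,0)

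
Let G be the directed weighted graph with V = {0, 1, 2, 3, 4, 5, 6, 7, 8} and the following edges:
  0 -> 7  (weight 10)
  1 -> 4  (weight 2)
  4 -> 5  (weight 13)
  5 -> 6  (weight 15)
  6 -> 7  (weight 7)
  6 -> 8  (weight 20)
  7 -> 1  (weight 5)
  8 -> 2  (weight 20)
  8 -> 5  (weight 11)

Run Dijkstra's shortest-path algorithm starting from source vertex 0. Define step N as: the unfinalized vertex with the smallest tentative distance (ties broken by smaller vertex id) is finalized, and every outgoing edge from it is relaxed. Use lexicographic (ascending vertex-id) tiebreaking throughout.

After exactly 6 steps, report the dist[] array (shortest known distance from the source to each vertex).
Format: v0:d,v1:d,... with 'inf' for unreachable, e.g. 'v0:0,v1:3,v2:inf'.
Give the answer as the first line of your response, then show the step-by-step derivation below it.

v0:0,v1:15,v2:inf,v3:inf,v4:17,v5:30,v6:45,v7:10,v8:65

step 1: dist = v0:0,v1:inf,v2:inf,v3:inf,v4:inf,v5:inf,v6:inf,v7:10,v8:inf
step 2: dist = v0:0,v1:15,v2:inf,v3:inf,v4:inf,v5:inf,v6:inf,v7:10,v8:inf
step 3: dist = v0:0,v1:15,v2:inf,v3:inf,v4:17,v5:inf,v6:inf,v7:10,v8:inf
step 4: dist = v0:0,v1:15,v2:inf,v3:inf,v4:17,v5:30,v6:inf,v7:10,v8:inf
step 5: dist = v0:0,v1:15,v2:inf,v3:inf,v4:17,v5:30,v6:45,v7:10,v8:inf
step 6: dist = v0:0,v1:15,v2:inf,v3:inf,v4:17,v5:30,v6:45,v7:10,v8:65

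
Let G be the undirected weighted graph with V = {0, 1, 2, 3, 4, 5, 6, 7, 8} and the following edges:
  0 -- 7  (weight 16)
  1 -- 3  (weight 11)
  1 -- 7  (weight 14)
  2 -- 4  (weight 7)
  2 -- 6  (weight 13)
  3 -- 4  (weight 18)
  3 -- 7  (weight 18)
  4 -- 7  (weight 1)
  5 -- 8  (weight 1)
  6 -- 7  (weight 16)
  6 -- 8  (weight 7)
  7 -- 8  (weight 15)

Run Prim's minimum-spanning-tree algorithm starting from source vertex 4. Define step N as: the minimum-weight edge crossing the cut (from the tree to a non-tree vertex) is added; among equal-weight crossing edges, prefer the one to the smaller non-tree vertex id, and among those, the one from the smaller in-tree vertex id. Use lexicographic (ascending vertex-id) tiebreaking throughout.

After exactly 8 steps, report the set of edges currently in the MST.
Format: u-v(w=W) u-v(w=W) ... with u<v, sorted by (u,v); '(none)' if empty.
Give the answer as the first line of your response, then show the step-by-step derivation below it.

0-7(w=16) 1-3(w=11) 1-7(w=14) 2-4(w=7) 2-6(w=13) 4-7(w=1) 5-8(w=1) 6-8(w=7)

step 1: add edge 4-7 (w=1); MST = {4-7(w=1)}
step 2: add edge 2-4 (w=7); MST = {2-4(w=7) 4-7(w=1)}
step 3: add edge 2-6 (w=13); MST = {2-4(w=7) 2-6(w=13) 4-7(w=1)}
step 4: add edge 6-8 (w=7); MST = {2-4(w=7) 2-6(w=13) 4-7(w=1) 6-8(w=7)}
step 5: add edge 5-8 (w=1); MST = {2-4(w=7) 2-6(w=13) 4-7(w=1) 5-8(w=1) 6-8(w=7)}
step 6: add edge 1-7 (w=14); MST = {1-7(w=14) 2-4(w=7) 2-6(w=13) 4-7(w=1) 5-8(w=1) 6-8(w=7)}
step 7: add edge 1-3 (w=11); MST = {1-3(w=11) 1-7(w=14) 2-4(w=7) 2-6(w=13) 4-7(w=1) 5-8(w=1) 6-8(w=7)}
step 8: add edge 0-7 (w=16); MST = {0-7(w=16) 1-3(w=11) 1-7(w=14) 2-4(w=7) 2-6(w=13) 4-7(w=1) 5-8(w=1) 6-8(w=7)}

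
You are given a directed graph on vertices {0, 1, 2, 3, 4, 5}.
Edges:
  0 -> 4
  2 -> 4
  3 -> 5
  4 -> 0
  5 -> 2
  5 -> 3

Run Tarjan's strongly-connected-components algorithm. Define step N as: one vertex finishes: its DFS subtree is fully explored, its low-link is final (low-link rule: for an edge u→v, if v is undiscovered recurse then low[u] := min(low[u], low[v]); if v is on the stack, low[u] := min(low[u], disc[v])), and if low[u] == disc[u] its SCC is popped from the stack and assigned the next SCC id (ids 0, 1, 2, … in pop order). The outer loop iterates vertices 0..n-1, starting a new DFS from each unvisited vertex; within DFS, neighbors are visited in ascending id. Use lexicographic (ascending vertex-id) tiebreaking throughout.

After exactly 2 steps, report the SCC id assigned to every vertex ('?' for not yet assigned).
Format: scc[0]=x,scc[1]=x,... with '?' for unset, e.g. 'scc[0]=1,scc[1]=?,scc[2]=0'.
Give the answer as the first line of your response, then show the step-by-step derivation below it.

scc[0]=0,scc[1]=?,scc[2]=?,scc[3]=?,scc[4]=0,scc[5]=?

step 1: low=(low[0]=0,low[1]=?,low[2]=?,low[3]=?,low[4]=0,low[5]=?); scc=(scc[0]=?,scc[1]=?,scc[2]=?,scc[3]=?,scc[4]=?,scc[5]=?)
step 2: low=(low[0]=0,low[1]=?,low[2]=?,low[3]=?,low[4]=0,low[5]=?); scc=(scc[0]=0,scc[1]=?,scc[2]=?,scc[3]=?,scc[4]=0,scc[5]=?)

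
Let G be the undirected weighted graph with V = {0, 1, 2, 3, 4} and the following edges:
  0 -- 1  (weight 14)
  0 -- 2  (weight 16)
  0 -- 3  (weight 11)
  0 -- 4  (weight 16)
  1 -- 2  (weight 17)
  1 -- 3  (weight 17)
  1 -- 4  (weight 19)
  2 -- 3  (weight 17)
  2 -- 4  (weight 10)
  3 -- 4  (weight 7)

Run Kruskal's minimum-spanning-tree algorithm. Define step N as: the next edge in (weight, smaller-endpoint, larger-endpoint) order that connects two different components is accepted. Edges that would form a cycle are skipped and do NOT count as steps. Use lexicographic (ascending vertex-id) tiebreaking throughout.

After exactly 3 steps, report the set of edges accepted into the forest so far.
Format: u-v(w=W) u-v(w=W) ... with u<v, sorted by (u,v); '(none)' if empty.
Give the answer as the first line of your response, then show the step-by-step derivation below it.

0-3(w=11) 2-4(w=10) 3-4(w=7)

step 1: add edge 3-4 (w=7); MST = {3-4(w=7)}
step 2: add edge 2-4 (w=10); MST = {2-4(w=10) 3-4(w=7)}
step 3: add edge 0-3 (w=11); MST = {0-3(w=11) 2-4(w=10) 3-4(w=7)}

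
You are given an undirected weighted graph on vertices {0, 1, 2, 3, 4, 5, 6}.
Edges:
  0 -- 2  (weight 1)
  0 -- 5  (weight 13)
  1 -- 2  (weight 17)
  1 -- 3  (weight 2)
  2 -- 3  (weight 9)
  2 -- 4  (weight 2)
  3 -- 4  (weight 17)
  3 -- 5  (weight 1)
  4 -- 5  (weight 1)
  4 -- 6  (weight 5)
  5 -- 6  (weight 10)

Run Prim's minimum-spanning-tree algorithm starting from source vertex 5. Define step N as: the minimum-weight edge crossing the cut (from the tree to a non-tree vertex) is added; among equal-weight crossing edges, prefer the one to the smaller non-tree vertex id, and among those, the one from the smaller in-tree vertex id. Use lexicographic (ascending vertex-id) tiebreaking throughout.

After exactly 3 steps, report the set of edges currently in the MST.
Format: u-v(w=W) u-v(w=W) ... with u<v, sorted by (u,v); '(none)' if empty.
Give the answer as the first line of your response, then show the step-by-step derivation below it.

1-3(w=2) 3-5(w=1) 4-5(w=1)

step 1: add edge 3-5 (w=1); MST = {3-5(w=1)}
step 2: add edge 4-5 (w=1); MST = {3-5(w=1) 4-5(w=1)}
step 3: add edge 1-3 (w=2); MST = {1-3(w=2) 3-5(w=1) 4-5(w=1)}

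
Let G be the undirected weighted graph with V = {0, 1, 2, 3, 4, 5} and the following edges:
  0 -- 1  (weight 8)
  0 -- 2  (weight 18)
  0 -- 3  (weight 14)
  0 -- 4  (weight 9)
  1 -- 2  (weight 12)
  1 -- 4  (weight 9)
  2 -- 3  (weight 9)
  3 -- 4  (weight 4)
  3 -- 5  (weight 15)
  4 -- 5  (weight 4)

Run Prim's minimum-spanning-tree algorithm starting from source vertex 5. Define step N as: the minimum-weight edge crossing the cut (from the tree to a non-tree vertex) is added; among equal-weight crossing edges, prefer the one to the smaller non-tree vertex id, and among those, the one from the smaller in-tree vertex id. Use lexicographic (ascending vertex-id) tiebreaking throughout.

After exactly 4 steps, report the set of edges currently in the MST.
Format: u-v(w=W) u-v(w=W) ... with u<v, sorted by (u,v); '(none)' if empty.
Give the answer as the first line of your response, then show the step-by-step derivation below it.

0-1(w=8) 0-4(w=9) 3-4(w=4) 4-5(w=4)

step 1: add edge 4-5 (w=4); MST = {4-5(w=4)}
step 2: add edge 3-4 (w=4); MST = {3-4(w=4) 4-5(w=4)}
step 3: add edge 0-4 (w=9); MST = {0-4(w=9) 3-4(w=4) 4-5(w=4)}
step 4: add edge 0-1 (w=8); MST = {0-1(w=8) 0-4(w=9) 3-4(w=4) 4-5(w=4)}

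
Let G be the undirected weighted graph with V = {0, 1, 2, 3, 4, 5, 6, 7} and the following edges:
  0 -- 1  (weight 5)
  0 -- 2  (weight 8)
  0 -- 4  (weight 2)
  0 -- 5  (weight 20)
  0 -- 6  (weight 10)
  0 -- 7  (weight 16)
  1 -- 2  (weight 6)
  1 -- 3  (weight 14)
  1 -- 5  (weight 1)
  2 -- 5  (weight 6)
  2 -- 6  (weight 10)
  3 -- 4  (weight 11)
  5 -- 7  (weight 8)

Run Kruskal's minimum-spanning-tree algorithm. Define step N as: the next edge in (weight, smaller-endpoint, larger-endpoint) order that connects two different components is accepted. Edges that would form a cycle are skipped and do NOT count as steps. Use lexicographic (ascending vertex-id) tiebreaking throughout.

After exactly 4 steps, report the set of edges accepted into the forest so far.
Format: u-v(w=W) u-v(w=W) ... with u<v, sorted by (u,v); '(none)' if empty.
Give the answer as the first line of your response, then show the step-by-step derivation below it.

0-1(w=5) 0-4(w=2) 1-2(w=6) 1-5(w=1)

step 1: add edge 1-5 (w=1); MST = {1-5(w=1)}
step 2: add edge 0-4 (w=2); MST = {0-4(w=2) 1-5(w=1)}
step 3: add edge 0-1 (w=5); MST = {0-1(w=5) 0-4(w=2) 1-5(w=1)}
step 4: add edge 1-2 (w=6); MST = {0-1(w=5) 0-4(w=2) 1-2(w=6) 1-5(w=1)}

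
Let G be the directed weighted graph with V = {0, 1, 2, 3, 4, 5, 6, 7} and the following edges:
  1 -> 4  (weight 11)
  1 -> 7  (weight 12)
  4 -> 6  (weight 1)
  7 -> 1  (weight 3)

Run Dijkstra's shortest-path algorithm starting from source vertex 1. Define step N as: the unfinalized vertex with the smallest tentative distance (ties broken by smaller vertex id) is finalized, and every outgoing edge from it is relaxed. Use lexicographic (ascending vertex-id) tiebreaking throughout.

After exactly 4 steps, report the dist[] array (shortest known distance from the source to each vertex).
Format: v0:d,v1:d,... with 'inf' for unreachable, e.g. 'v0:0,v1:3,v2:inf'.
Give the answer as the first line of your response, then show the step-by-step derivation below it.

v0:inf,v1:0,v2:inf,v3:inf,v4:11,v5:inf,v6:12,v7:12

step 1: dist = v0:inf,v1:0,v2:inf,v3:inf,v4:11,v5:inf,v6:inf,v7:12
step 2: dist = v0:inf,v1:0,v2:inf,v3:inf,v4:11,v5:inf,v6:12,v7:12
step 3: dist = v0:inf,v1:0,v2:inf,v3:inf,v4:11,v5:inf,v6:12,v7:12
step 4: dist = v0:inf,v1:0,v2:inf,v3:inf,v4:11,v5:inf,v6:12,v7:12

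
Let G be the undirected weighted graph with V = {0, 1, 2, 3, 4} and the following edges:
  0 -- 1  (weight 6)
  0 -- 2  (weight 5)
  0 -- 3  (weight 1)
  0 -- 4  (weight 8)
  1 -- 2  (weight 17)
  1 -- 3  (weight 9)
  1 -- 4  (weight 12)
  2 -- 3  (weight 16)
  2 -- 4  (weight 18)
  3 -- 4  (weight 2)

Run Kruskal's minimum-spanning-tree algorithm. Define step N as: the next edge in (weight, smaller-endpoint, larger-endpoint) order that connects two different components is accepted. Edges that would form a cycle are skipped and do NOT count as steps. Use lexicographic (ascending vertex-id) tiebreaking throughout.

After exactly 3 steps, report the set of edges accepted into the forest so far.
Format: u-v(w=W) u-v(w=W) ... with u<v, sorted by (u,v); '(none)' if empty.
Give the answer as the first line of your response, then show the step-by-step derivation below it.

0-2(w=5) 0-3(w=1) 3-4(w=2)

step 1: add edge 0-3 (w=1); MST = {0-3(w=1)}
step 2: add edge 3-4 (w=2); MST = {0-3(w=1) 3-4(w=2)}
step 3: add edge 0-2 (w=5); MST = {0-2(w=5) 0-3(w=1) 3-4(w=2)}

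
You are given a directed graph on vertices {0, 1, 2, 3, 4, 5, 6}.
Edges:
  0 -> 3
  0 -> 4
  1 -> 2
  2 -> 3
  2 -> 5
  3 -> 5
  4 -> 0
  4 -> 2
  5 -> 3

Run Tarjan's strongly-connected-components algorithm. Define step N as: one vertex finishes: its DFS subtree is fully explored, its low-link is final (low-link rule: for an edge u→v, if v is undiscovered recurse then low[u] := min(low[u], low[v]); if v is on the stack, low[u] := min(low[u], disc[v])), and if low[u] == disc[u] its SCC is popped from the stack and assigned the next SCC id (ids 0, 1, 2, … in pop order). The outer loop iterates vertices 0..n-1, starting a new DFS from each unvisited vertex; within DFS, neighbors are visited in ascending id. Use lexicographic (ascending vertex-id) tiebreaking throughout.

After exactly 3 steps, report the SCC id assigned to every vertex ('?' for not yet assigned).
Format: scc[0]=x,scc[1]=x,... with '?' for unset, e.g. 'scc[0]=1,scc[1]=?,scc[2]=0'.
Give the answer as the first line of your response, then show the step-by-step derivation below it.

scc[0]=?,scc[1]=?,scc[2]=1,scc[3]=0,scc[4]=?,scc[5]=0,scc[6]=?

step 1: low=(low[0]=0,low[1]=?,low[2]=?,low[3]=1,low[4]=?,low[5]=1,low[6]=?); scc=(scc[0]=?,scc[1]=?,scc[2]=?,scc[3]=?,scc[4]=?,scc[5]=?,scc[6]=?)
step 2: low=(low[0]=0,low[1]=?,low[2]=?,low[3]=1,low[4]=?,low[5]=1,low[6]=?); scc=(scc[0]=?,scc[1]=?,scc[2]=?,scc[3]=0,scc[4]=?,scc[5]=0,scc[6]=?)
step 3: low=(low[0]=0,low[1]=?,low[2]=4,low[3]=1,low[4]=0,low[5]=1,low[6]=?); scc=(scc[0]=?,scc[1]=?,scc[2]=1,scc[3]=0,scc[4]=?,scc[5]=0,scc[6]=?)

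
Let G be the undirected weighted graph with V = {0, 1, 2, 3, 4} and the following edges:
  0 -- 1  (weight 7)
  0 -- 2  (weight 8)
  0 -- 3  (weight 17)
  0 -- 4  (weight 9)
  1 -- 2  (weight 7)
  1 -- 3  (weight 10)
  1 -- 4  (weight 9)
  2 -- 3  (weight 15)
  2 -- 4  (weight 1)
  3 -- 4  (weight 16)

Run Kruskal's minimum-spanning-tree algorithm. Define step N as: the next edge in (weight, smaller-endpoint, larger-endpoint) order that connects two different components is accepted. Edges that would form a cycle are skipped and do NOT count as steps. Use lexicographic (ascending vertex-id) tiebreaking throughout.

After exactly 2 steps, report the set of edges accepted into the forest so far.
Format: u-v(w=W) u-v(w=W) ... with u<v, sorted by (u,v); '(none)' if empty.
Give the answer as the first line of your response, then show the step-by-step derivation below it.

0-1(w=7) 2-4(w=1)

step 1: add edge 2-4 (w=1); MST = {2-4(w=1)}
step 2: add edge 0-1 (w=7); MST = {0-1(w=7) 2-4(w=1)}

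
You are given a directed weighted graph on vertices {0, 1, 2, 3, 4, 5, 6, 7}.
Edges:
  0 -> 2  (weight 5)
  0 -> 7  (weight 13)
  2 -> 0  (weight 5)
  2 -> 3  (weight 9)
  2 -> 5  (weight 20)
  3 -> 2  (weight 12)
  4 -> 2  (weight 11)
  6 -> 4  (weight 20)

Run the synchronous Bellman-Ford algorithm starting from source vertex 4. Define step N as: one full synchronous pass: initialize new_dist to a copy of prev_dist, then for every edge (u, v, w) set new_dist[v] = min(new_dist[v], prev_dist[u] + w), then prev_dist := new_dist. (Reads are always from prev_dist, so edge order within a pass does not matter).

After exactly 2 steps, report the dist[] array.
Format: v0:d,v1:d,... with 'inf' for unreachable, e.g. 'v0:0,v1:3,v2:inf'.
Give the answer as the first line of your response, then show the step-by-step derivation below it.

v0:16,v1:inf,v2:11,v3:20,v4:0,v5:31,v6:inf,v7:inf

step 1: dist = v0:inf,v1:inf,v2:11,v3:inf,v4:0,v5:inf,v6:inf,v7:inf
step 2: dist = v0:16,v1:inf,v2:11,v3:20,v4:0,v5:31,v6:inf,v7:inf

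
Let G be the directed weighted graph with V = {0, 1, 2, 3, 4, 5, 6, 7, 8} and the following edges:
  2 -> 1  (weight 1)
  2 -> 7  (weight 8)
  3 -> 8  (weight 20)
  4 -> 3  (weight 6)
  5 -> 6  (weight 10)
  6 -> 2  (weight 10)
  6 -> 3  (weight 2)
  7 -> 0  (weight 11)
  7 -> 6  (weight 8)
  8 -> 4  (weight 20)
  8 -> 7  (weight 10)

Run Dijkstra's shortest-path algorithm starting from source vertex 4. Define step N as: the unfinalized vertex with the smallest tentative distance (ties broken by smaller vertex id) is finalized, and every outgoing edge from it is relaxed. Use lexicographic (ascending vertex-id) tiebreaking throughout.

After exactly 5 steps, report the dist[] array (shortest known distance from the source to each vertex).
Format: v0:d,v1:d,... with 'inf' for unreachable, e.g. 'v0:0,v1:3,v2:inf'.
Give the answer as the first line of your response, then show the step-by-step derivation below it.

v0:47,v1:inf,v2:54,v3:6,v4:0,v5:inf,v6:44,v7:36,v8:26

step 1: dist = v0:inf,v1:inf,v2:inf,v3:6,v4:0,v5:inf,v6:inf,v7:inf,v8:inf
step 2: dist = v0:inf,v1:inf,v2:inf,v3:6,v4:0,v5:inf,v6:inf,v7:inf,v8:26
step 3: dist = v0:inf,v1:inf,v2:inf,v3:6,v4:0,v5:inf,v6:inf,v7:36,v8:26
step 4: dist = v0:47,v1:inf,v2:inf,v3:6,v4:0,v5:inf,v6:44,v7:36,v8:26
step 5: dist = v0:47,v1:inf,v2:54,v3:6,v4:0,v5:inf,v6:44,v7:36,v8:26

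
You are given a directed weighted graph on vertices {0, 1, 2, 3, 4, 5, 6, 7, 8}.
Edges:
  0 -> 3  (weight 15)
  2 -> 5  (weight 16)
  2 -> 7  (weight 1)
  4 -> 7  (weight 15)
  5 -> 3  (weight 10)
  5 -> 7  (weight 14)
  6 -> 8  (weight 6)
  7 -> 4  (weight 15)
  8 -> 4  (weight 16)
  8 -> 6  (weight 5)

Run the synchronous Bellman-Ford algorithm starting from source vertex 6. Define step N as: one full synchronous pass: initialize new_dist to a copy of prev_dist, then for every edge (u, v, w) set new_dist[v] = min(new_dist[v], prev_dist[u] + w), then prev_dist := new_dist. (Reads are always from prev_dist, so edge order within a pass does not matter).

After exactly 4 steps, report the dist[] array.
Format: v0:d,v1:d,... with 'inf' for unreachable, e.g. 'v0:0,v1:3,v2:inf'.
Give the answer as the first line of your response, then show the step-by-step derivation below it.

v0:inf,v1:inf,v2:inf,v3:inf,v4:22,v5:inf,v6:0,v7:37,v8:6

step 1: dist = v0:inf,v1:inf,v2:inf,v3:inf,v4:inf,v5:inf,v6:0,v7:inf,v8:6
step 2: dist = v0:inf,v1:inf,v2:inf,v3:inf,v4:22,v5:inf,v6:0,v7:inf,v8:6
step 3: dist = v0:inf,v1:inf,v2:inf,v3:inf,v4:22,v5:inf,v6:0,v7:37,v8:6
step 4: dist = v0:inf,v1:inf,v2:inf,v3:inf,v4:22,v5:inf,v6:0,v7:37,v8:6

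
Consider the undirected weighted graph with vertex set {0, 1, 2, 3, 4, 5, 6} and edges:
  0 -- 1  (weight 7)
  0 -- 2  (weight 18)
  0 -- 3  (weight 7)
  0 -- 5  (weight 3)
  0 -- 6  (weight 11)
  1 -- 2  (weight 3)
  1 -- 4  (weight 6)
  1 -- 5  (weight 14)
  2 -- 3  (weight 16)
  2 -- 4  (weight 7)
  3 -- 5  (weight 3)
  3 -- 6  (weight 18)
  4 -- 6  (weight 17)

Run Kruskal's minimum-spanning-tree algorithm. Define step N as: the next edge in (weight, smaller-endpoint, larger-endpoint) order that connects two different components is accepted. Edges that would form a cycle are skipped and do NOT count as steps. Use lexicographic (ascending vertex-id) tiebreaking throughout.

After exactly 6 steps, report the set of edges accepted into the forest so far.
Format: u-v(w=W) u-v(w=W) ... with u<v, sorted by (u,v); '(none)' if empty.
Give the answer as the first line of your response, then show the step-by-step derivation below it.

0-1(w=7) 0-5(w=3) 0-6(w=11) 1-2(w=3) 1-4(w=6) 3-5(w=3)

step 1: add edge 0-5 (w=3); MST = {0-5(w=3)}
step 2: add edge 1-2 (w=3); MST = {0-5(w=3) 1-2(w=3)}
step 3: add edge 3-5 (w=3); MST = {0-5(w=3) 1-2(w=3) 3-5(w=3)}
step 4: add edge 1-4 (w=6); MST = {0-5(w=3) 1-2(w=3) 1-4(w=6) 3-5(w=3)}
step 5: add edge 0-1 (w=7); MST = {0-1(w=7) 0-5(w=3) 1-2(w=3) 1-4(w=6) 3-5(w=3)}
step 6: add edge 0-6 (w=11); MST = {0-1(w=7) 0-5(w=3) 0-6(w=11) 1-2(w=3) 1-4(w=6) 3-5(w=3)}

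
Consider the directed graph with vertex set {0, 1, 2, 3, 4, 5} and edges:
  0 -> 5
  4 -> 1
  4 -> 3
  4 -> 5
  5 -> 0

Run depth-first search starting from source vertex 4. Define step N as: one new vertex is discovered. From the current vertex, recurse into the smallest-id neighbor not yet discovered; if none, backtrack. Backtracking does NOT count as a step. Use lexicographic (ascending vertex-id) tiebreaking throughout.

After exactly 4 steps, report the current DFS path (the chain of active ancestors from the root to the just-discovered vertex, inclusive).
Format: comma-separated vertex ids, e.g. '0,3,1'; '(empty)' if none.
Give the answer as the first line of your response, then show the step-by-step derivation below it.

4,5

step 1: discover 4; path=4; order=4
step 2: discover 1; path=4>1; order=4,1
step 3: discover 3; path=4>3; order=4,1,3
step 4: discover 5; path=4>5; order=4,1,3,5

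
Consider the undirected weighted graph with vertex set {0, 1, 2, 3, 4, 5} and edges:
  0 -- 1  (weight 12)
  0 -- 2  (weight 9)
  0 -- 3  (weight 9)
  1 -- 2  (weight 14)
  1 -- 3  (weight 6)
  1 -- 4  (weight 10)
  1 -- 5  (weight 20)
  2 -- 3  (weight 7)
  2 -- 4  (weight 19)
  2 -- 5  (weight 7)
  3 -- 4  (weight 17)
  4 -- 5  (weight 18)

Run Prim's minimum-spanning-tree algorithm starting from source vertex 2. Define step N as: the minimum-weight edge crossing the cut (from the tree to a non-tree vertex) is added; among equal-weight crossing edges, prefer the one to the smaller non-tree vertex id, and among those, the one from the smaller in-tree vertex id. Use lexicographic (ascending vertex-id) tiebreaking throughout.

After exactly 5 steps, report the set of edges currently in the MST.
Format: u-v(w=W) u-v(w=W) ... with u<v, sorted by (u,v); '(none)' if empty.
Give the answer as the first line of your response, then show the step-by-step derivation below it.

0-2(w=9) 1-3(w=6) 1-4(w=10) 2-3(w=7) 2-5(w=7)

step 1: add edge 2-3 (w=7); MST = {2-3(w=7)}
step 2: add edge 1-3 (w=6); MST = {1-3(w=6) 2-3(w=7)}
step 3: add edge 2-5 (w=7); MST = {1-3(w=6) 2-3(w=7) 2-5(w=7)}
step 4: add edge 0-2 (w=9); MST = {0-2(w=9) 1-3(w=6) 2-3(w=7) 2-5(w=7)}
step 5: add edge 1-4 (w=10); MST = {0-2(w=9) 1-3(w=6) 1-4(w=10) 2-3(w=7) 2-5(w=7)}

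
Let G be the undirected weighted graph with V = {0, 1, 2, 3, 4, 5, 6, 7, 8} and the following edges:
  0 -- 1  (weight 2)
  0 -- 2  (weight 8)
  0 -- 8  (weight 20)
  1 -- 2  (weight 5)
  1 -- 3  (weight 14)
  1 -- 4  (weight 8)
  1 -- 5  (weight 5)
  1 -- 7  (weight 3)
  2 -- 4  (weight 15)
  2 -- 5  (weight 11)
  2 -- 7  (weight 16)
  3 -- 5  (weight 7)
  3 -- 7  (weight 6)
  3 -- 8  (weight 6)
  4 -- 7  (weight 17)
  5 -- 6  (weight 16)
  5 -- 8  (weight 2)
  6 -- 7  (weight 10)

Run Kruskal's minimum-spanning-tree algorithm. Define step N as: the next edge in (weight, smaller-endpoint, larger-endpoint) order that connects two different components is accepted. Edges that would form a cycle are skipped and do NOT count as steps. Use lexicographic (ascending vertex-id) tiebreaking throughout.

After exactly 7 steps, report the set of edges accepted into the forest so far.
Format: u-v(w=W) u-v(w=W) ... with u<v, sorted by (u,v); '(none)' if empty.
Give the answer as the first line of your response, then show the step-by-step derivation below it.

0-1(w=2) 1-2(w=5) 1-4(w=8) 1-5(w=5) 1-7(w=3) 3-7(w=6) 5-8(w=2)

step 1: add edge 0-1 (w=2); MST = {0-1(w=2)}
step 2: add edge 5-8 (w=2); MST = {0-1(w=2) 5-8(w=2)}
step 3: add edge 1-7 (w=3); MST = {0-1(w=2) 1-7(w=3) 5-8(w=2)}
step 4: add edge 1-2 (w=5); MST = {0-1(w=2) 1-2(w=5) 1-7(w=3) 5-8(w=2)}
step 5: add edge 1-5 (w=5); MST = {0-1(w=2) 1-2(w=5) 1-5(w=5) 1-7(w=3) 5-8(w=2)}
step 6: add edge 3-7 (w=6); MST = {0-1(w=2) 1-2(w=5) 1-5(w=5) 1-7(w=3) 3-7(w=6) 5-8(w=2)}
step 7: add edge 1-4 (w=8); MST = {0-1(w=2) 1-2(w=5) 1-4(w=8) 1-5(w=5) 1-7(w=3) 3-7(w=6) 5-8(w=2)}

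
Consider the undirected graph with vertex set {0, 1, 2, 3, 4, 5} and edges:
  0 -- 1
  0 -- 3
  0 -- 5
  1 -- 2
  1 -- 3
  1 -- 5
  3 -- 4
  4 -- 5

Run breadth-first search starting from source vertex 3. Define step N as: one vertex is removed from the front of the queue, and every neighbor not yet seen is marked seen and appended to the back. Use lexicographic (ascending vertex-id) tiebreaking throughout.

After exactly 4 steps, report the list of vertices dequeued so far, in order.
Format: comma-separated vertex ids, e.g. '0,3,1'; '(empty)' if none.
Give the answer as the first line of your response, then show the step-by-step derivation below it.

3,0,1,4

step 1: dequeue 3; queue=[0,1,4]; order=3
step 2: dequeue 0; queue=[1,4,5]; order=3,0
step 3: dequeue 1; queue=[4,5,2]; order=3,0,1
step 4: dequeue 4; queue=[5,2]; order=3,0,1,4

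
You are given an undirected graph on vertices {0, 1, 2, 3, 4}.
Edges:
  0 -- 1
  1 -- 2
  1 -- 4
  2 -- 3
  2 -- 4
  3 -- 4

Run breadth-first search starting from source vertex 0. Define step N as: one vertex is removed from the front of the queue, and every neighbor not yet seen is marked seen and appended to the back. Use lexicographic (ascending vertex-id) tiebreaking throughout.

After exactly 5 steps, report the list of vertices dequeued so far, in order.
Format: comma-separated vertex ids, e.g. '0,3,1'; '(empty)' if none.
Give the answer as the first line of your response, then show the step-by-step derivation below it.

0,1,2,4,3

step 1: dequeue 0; queue=[1]; order=0
step 2: dequeue 1; queue=[2,4]; order=0,1
step 3: dequeue 2; queue=[4,3]; order=0,1,2
step 4: dequeue 4; queue=[3]; order=0,1,2,4
step 5: dequeue 3; queue=[(empty)]; order=0,1,2,4,3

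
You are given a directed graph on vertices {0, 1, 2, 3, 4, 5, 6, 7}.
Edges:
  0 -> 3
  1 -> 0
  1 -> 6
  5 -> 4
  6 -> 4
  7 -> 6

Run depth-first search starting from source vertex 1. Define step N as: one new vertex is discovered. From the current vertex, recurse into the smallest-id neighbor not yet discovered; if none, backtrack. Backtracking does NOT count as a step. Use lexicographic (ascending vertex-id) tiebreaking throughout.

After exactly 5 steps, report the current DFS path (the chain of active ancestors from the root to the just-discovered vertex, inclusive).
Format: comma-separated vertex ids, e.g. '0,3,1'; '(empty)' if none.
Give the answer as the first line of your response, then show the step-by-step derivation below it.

1,6,4

step 1: discover 1; path=1; order=1
step 2: discover 0; path=1>0; order=1,0
step 3: discover 3; path=1>0>3; order=1,0,3
step 4: discover 6; path=1>6; order=1,0,3,6
step 5: discover 4; path=1>6>4; order=1,0,3,6,4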